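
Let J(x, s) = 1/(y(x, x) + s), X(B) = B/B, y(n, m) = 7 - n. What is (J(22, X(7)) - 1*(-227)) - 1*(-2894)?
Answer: 43693/14 ≈ 3120.9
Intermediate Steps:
X(B) = 1
J(x, s) = 1/(7 + s - x) (J(x, s) = 1/((7 - x) + s) = 1/(7 + s - x))
(J(22, X(7)) - 1*(-227)) - 1*(-2894) = (1/(7 + 1 - 1*22) - 1*(-227)) - 1*(-2894) = (1/(7 + 1 - 22) + 227) + 2894 = (1/(-14) + 227) + 2894 = (-1/14 + 227) + 2894 = 3177/14 + 2894 = 43693/14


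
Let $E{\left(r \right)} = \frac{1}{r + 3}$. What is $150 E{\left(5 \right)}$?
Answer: $\frac{75}{4} \approx 18.75$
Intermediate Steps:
$E{\left(r \right)} = \frac{1}{3 + r}$
$150 E{\left(5 \right)} = \frac{150}{3 + 5} = \frac{150}{8} = 150 \cdot \frac{1}{8} = \frac{75}{4}$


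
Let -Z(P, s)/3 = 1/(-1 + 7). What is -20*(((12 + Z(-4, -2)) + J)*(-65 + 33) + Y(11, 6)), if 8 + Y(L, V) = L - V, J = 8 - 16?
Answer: 2300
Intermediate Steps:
Z(P, s) = -½ (Z(P, s) = -3/(-1 + 7) = -3/6 = -3*⅙ = -½)
J = -8
Y(L, V) = -8 + L - V (Y(L, V) = -8 + (L - V) = -8 + L - V)
-20*(((12 + Z(-4, -2)) + J)*(-65 + 33) + Y(11, 6)) = -20*(((12 - ½) - 8)*(-65 + 33) + (-8 + 11 - 1*6)) = -20*((23/2 - 8)*(-32) + (-8 + 11 - 6)) = -20*((7/2)*(-32) - 3) = -20*(-112 - 3) = -20*(-115) = 2300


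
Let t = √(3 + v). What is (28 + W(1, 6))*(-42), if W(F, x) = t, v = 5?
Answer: -1176 - 84*√2 ≈ -1294.8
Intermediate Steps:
t = 2*√2 (t = √(3 + 5) = √8 = 2*√2 ≈ 2.8284)
W(F, x) = 2*√2
(28 + W(1, 6))*(-42) = (28 + 2*√2)*(-42) = -1176 - 84*√2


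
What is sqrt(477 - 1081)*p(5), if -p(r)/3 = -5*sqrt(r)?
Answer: 30*I*sqrt(755) ≈ 824.32*I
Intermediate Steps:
p(r) = 15*sqrt(r) (p(r) = -(-15)*sqrt(r) = 15*sqrt(r))
sqrt(477 - 1081)*p(5) = sqrt(477 - 1081)*(15*sqrt(5)) = sqrt(-604)*(15*sqrt(5)) = (2*I*sqrt(151))*(15*sqrt(5)) = 30*I*sqrt(755)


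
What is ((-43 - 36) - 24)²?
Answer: 10609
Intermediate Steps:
((-43 - 36) - 24)² = (-79 - 24)² = (-103)² = 10609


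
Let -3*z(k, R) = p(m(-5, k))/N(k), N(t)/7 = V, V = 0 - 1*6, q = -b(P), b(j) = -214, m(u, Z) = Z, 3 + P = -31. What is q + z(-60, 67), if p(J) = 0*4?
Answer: 214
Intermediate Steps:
P = -34 (P = -3 - 31 = -34)
p(J) = 0
q = 214 (q = -1*(-214) = 214)
V = -6 (V = 0 - 6 = -6)
N(t) = -42 (N(t) = 7*(-6) = -42)
z(k, R) = 0 (z(k, R) = -0/(-42) = -0*(-1)/42 = -⅓*0 = 0)
q + z(-60, 67) = 214 + 0 = 214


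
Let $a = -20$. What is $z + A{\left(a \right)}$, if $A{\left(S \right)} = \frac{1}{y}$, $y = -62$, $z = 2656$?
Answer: $\frac{164671}{62} \approx 2656.0$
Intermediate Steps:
$A{\left(S \right)} = - \frac{1}{62}$ ($A{\left(S \right)} = \frac{1}{-62} = - \frac{1}{62}$)
$z + A{\left(a \right)} = 2656 - \frac{1}{62} = \frac{164671}{62}$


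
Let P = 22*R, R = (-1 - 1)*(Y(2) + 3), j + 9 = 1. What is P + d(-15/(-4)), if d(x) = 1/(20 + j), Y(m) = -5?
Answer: 1057/12 ≈ 88.083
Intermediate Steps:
j = -8 (j = -9 + 1 = -8)
R = 4 (R = (-1 - 1)*(-5 + 3) = -2*(-2) = 4)
d(x) = 1/12 (d(x) = 1/(20 - 8) = 1/12)
P = 88 (P = 22*4 = 88)
P + d(-15/(-4)) = 88 + 1/12 = 1057/12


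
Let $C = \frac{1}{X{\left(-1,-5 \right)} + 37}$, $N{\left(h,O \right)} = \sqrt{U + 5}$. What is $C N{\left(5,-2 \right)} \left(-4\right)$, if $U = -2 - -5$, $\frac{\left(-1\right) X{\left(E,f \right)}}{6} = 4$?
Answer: $- \frac{8 \sqrt{2}}{13} \approx -0.87029$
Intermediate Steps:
$X{\left(E,f \right)} = -24$ ($X{\left(E,f \right)} = \left(-6\right) 4 = -24$)
$U = 3$ ($U = -2 + 5 = 3$)
$N{\left(h,O \right)} = 2 \sqrt{2}$ ($N{\left(h,O \right)} = \sqrt{3 + 5} = \sqrt{8} = 2 \sqrt{2}$)
$C = \frac{1}{13}$ ($C = \frac{1}{-24 + 37} = \frac{1}{13} \approx 0.076923$)
$C N{\left(5,-2 \right)} \left(-4\right) = \frac{2 \sqrt{2}}{13} \left(-4\right) = - \frac{8 \sqrt{2}}{13}$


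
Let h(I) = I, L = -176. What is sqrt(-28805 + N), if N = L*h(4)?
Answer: I*sqrt(29509) ≈ 171.78*I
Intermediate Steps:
N = -704 (N = -176*4 = -704)
sqrt(-28805 + N) = sqrt(-28805 - 704) = sqrt(-29509) = I*sqrt(29509)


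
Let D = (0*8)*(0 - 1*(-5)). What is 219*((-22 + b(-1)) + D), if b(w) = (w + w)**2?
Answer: -3942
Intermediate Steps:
b(w) = 4*w**2 (b(w) = (2*w)**2 = 4*w**2)
D = 0 (D = 0*(0 + 5) = 0*5 = 0)
219*((-22 + b(-1)) + D) = 219*((-22 + 4*(-1)**2) + 0) = 219*((-22 + 4*1) + 0) = 219*((-22 + 4) + 0) = 219*(-18 + 0) = 219*(-18) = -3942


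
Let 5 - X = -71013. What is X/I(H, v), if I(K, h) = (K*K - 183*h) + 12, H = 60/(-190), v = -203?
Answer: 25637498/13415157 ≈ 1.9111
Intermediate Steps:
X = 71018 (X = 5 - 1*(-71013) = 5 + 71013 = 71018)
H = -6/19 (H = 60*(-1/190) = -6/19 ≈ -0.31579)
I(K, h) = 12 + K**2 - 183*h (I(K, h) = (K**2 - 183*h) + 12 = 12 + K**2 - 183*h)
X/I(H, v) = 71018/(12 + (-6/19)**2 - 183*(-203)) = 71018/(12 + 36/361 + 37149) = 71018/(13415157/361) = 71018*(361/13415157) = 25637498/13415157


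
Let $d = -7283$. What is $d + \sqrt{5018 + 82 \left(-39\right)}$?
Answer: $-7283 + 2 \sqrt{455} \approx -7240.3$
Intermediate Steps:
$d + \sqrt{5018 + 82 \left(-39\right)} = -7283 + \sqrt{5018 + 82 \left(-39\right)} = -7283 + \sqrt{5018 - 3198} = -7283 + \sqrt{1820} = -7283 + 2 \sqrt{455}$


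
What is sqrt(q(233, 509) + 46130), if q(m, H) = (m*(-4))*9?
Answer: sqrt(37742) ≈ 194.27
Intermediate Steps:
q(m, H) = -36*m (q(m, H) = -4*m*9 = -36*m)
sqrt(q(233, 509) + 46130) = sqrt(-36*233 + 46130) = sqrt(-8388 + 46130) = sqrt(37742)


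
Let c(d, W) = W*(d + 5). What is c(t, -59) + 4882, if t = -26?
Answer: 6121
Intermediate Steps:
c(d, W) = W*(5 + d)
c(t, -59) + 4882 = -59*(5 - 26) + 4882 = -59*(-21) + 4882 = 1239 + 4882 = 6121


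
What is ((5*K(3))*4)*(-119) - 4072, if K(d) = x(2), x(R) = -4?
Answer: 5448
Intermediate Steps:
K(d) = -4
((5*K(3))*4)*(-119) - 4072 = ((5*(-4))*4)*(-119) - 4072 = -20*4*(-119) - 4072 = -80*(-119) - 4072 = 9520 - 4072 = 5448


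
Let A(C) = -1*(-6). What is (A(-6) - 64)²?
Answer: 3364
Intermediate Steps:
A(C) = 6
(A(-6) - 64)² = (6 - 64)² = (-58)² = 3364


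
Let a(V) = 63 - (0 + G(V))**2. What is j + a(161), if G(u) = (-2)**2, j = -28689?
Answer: -28642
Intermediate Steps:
G(u) = 4
a(V) = 47 (a(V) = 63 - (0 + 4)**2 = 63 - 1*4**2 = 63 - 1*16 = 63 - 16 = 47)
j + a(161) = -28689 + 47 = -28642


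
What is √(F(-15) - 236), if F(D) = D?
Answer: I*√251 ≈ 15.843*I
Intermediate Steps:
√(F(-15) - 236) = √(-15 - 236) = √(-251) = I*√251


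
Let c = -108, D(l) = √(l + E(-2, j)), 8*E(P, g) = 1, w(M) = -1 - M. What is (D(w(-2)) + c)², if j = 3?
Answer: 93321/8 - 162*√2 ≈ 11436.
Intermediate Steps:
E(P, g) = ⅛ (E(P, g) = (⅛)*1 = ⅛)
D(l) = √(⅛ + l) (D(l) = √(l + ⅛) = √(⅛ + l))
(D(w(-2)) + c)² = (√(2 + 16*(-1 - 1*(-2)))/4 - 108)² = (√(2 + 16*(-1 + 2))/4 - 108)² = (√(2 + 16*1)/4 - 108)² = (√(2 + 16)/4 - 108)² = (√18/4 - 108)² = ((3*√2)/4 - 108)² = (3*√2/4 - 108)² = (-108 + 3*√2/4)²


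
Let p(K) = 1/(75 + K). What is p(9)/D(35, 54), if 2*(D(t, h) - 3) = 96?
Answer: 1/4284 ≈ 0.00023343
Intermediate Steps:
D(t, h) = 51 (D(t, h) = 3 + (1/2)*96 = 3 + 48 = 51)
p(9)/D(35, 54) = 1/((75 + 9)*51) = (1/51)/84 = (1/84)*(1/51) = 1/4284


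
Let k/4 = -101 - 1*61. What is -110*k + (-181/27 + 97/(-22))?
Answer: 42333719/594 ≈ 71269.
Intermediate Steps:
k = -648 (k = 4*(-101 - 1*61) = 4*(-101 - 61) = 4*(-162) = -648)
-110*k + (-181/27 + 97/(-22)) = -110*(-648) + (-181/27 + 97/(-22)) = 71280 + (-181*1/27 + 97*(-1/22)) = 71280 + (-181/27 - 97/22) = 71280 - 6601/594 = 42333719/594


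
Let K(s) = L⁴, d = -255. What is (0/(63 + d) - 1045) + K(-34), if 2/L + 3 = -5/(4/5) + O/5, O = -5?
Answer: -2952916149/2825761 ≈ -1045.0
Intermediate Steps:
L = -8/41 (L = 2/(-3 + (-5/(4/5) - 5/5)) = 2/(-3 + (-5/(4*(⅕)) - 5*⅕)) = 2/(-3 + (-5/⅘ - 1)) = 2/(-3 + (-5*5/4 - 1)) = 2/(-3 + (-25/4 - 1)) = 2/(-3 - 29/4) = 2/(-41/4) = 2*(-4/41) = -8/41 ≈ -0.19512)
K(s) = 4096/2825761 (K(s) = (-8/41)⁴ = 4096/2825761)
(0/(63 + d) - 1045) + K(-34) = (0/(63 - 255) - 1045) + 4096/2825761 = (0/(-192) - 1045) + 4096/2825761 = (0*(-1/192) - 1045) + 4096/2825761 = (0 - 1045) + 4096/2825761 = -1045 + 4096/2825761 = -2952916149/2825761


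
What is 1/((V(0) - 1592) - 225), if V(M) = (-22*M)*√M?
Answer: -1/1817 ≈ -0.00055036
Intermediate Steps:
V(M) = -22*M^(3/2)
1/((V(0) - 1592) - 225) = 1/((-22*0^(3/2) - 1592) - 225) = 1/((-22*0 - 1592) - 225) = 1/((0 - 1592) - 225) = 1/(-1592 - 225) = 1/(-1817) = -1/1817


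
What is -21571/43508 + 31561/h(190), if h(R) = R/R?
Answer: 1373134417/43508 ≈ 31561.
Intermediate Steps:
h(R) = 1
-21571/43508 + 31561/h(190) = -21571/43508 + 31561/1 = -21571*1/43508 + 31561*1 = -21571/43508 + 31561 = 1373134417/43508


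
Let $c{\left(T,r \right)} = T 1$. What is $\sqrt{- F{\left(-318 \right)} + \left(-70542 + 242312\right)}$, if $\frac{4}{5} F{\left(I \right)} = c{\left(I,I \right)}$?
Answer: $\frac{\sqrt{688670}}{2} \approx 414.93$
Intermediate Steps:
$c{\left(T,r \right)} = T$
$F{\left(I \right)} = \frac{5 I}{4}$
$\sqrt{- F{\left(-318 \right)} + \left(-70542 + 242312\right)} = \sqrt{- \frac{5 \left(-318\right)}{4} + \left(-70542 + 242312\right)} = \sqrt{\left(-1\right) \left(- \frac{795}{2}\right) + 171770} = \sqrt{\frac{795}{2} + 171770} = \sqrt{\frac{344335}{2}} = \frac{\sqrt{688670}}{2}$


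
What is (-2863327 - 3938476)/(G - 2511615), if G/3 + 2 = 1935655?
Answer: -6801803/3295344 ≈ -2.0641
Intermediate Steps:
G = 5806959 (G = -6 + 3*1935655 = -6 + 5806965 = 5806959)
(-2863327 - 3938476)/(G - 2511615) = (-2863327 - 3938476)/(5806959 - 2511615) = -6801803/3295344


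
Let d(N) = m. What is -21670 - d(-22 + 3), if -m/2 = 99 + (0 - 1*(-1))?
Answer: -21470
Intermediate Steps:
m = -200 (m = -2*(99 + (0 - 1*(-1))) = -2*(99 + (0 + 1)) = -2*(99 + 1) = -2*100 = -200)
d(N) = -200
-21670 - d(-22 + 3) = -21670 - 1*(-200) = -21670 + 200 = -21470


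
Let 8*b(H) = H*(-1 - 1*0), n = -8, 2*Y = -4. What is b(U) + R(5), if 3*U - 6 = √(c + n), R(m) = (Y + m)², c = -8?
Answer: 35/4 - I/6 ≈ 8.75 - 0.16667*I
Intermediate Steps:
Y = -2 (Y = (½)*(-4) = -2)
R(m) = (-2 + m)²
U = 2 + 4*I/3 (U = 2 + √(-8 - 8)/3 = 2 + √(-16)/3 = 2 + (4*I)/3 = 2 + 4*I/3 ≈ 2.0 + 1.3333*I)
b(H) = -H/8 (b(H) = (H*(-1 - 1*0))/8 = (H*(-1 + 0))/8 = (H*(-1))/8 = (-H)/8 = -H/8)
b(U) + R(5) = -(2 + 4*I/3)/8 + (-2 + 5)² = (-¼ - I/6) + 3² = (-¼ - I/6) + 9 = 35/4 - I/6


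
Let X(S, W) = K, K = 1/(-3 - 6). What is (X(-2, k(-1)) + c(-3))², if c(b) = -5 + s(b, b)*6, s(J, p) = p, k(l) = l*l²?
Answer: 43264/81 ≈ 534.12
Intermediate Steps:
k(l) = l³
K = -⅑ (K = 1/(-9) = -⅑ ≈ -0.11111)
X(S, W) = -⅑
c(b) = -5 + 6*b (c(b) = -5 + b*6 = -5 + 6*b)
(X(-2, k(-1)) + c(-3))² = (-⅑ + (-5 + 6*(-3)))² = (-⅑ + (-5 - 18))² = (-⅑ - 23)² = (-208/9)² = 43264/81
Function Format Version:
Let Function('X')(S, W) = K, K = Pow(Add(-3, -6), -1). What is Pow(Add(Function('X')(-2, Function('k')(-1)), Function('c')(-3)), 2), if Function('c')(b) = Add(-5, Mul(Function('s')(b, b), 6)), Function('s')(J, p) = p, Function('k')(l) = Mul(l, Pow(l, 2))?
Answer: Rational(43264, 81) ≈ 534.12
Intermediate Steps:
Function('k')(l) = Pow(l, 3)
K = Rational(-1, 9) (K = Pow(-9, -1) = Rational(-1, 9) ≈ -0.11111)
Function('X')(S, W) = Rational(-1, 9)
Function('c')(b) = Add(-5, Mul(6, b)) (Function('c')(b) = Add(-5, Mul(b, 6)) = Add(-5, Mul(6, b)))
Pow(Add(Function('X')(-2, Function('k')(-1)), Function('c')(-3)), 2) = Pow(Add(Rational(-1, 9), Add(-5, Mul(6, -3))), 2) = Pow(Add(Rational(-1, 9), Add(-5, -18)), 2) = Pow(Add(Rational(-1, 9), -23), 2) = Pow(Rational(-208, 9), 2) = Rational(43264, 81)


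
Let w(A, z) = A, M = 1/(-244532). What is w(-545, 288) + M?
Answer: -133269941/244532 ≈ -545.00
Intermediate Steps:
M = -1/244532 ≈ -4.0894e-6
w(-545, 288) + M = -545 - 1/244532 = -133269941/244532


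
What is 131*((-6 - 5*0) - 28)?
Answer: -4454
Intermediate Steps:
131*((-6 - 5*0) - 28) = 131*((-6 + 0) - 28) = 131*(-6 - 28) = 131*(-34) = -4454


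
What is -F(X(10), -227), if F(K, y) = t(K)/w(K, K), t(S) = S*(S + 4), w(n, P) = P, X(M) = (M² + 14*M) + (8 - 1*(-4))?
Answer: -256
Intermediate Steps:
X(M) = 12 + M² + 14*M (X(M) = (M² + 14*M) + (8 + 4) = (M² + 14*M) + 12 = 12 + M² + 14*M)
t(S) = S*(4 + S)
F(K, y) = 4 + K (F(K, y) = (K*(4 + K))/K = 4 + K)
-F(X(10), -227) = -(4 + (12 + 10² + 14*10)) = -(4 + (12 + 100 + 140)) = -(4 + 252) = -1*256 = -256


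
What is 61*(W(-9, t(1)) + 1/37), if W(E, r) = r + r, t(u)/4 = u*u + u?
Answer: 36173/37 ≈ 977.65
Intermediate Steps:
t(u) = 4*u + 4*u² (t(u) = 4*(u*u + u) = 4*(u² + u) = 4*(u + u²) = 4*u + 4*u²)
W(E, r) = 2*r
61*(W(-9, t(1)) + 1/37) = 61*(2*(4*1*(1 + 1)) + 1/37) = 61*(2*(4*1*2) + 1/37) = 61*(2*8 + 1/37) = 61*(16 + 1/37) = 61*(593/37) = 36173/37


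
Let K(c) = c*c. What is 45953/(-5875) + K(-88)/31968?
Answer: -44485297/5869125 ≈ -7.5795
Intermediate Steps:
K(c) = c²
45953/(-5875) + K(-88)/31968 = 45953/(-5875) + (-88)²/31968 = 45953*(-1/5875) + 7744*(1/31968) = -45953/5875 + 242/999 = -44485297/5869125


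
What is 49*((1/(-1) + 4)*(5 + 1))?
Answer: 882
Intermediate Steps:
49*((1/(-1) + 4)*(5 + 1)) = 49*((-1 + 4)*6) = 49*(3*6) = 49*18 = 882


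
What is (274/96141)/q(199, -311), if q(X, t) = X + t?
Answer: -137/5383896 ≈ -2.5446e-5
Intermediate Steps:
(274/96141)/q(199, -311) = (274/96141)/(199 - 311) = (274*(1/96141))/(-112) = (274/96141)*(-1/112) = -137/5383896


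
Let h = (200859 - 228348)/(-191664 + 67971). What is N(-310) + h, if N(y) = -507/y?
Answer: 23744647/12781610 ≈ 1.8577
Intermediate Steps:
h = 9163/41231 (h = -27489/(-123693) = -27489*(-1/123693) = 9163/41231 ≈ 0.22224)
N(-310) + h = -507/(-310) + 9163/41231 = -507*(-1/310) + 9163/41231 = 507/310 + 9163/41231 = 23744647/12781610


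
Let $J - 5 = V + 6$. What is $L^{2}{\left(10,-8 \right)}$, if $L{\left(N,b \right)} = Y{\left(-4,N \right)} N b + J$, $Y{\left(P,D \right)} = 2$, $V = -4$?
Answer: $23409$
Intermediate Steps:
$J = 7$ ($J = 5 + \left(-4 + 6\right) = 5 + 2 = 7$)
$L{\left(N,b \right)} = 7 + 2 N b$ ($L{\left(N,b \right)} = 2 N b + 7 = 7 + 2 N b$)
$L^{2}{\left(10,-8 \right)} = \left(7 + 2 \cdot 10 \left(-8\right)\right)^{2} = \left(7 - 160\right)^{2} = \left(-153\right)^{2} = 23409$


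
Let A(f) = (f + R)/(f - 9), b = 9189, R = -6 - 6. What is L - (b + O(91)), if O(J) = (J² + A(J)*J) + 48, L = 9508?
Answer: -664009/82 ≈ -8097.7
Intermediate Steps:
R = -12
A(f) = (-12 + f)/(-9 + f) (A(f) = (f - 12)/(f - 9) = (-12 + f)/(-9 + f))
O(J) = 48 + J² + J*(-12 + J)/(-9 + J) (O(J) = (J² + ((-12 + J)/(-9 + J))*J) + 48 = (J² + J*(-12 + J)/(-9 + J)) + 48 = 48 + J² + J*(-12 + J)/(-9 + J))
L - (b + O(91)) = 9508 - (9189 + (91*(-12 + 91) + (-9 + 91)*(48 + 91²))/(-9 + 91)) = 9508 - (9189 + (91*79 + 82*(48 + 8281))/82) = 9508 - (9189 + (7189 + 82*8329)/82) = 9508 - (9189 + (7189 + 682978)/82) = 9508 - (9189 + (1/82)*690167) = 9508 - (9189 + 690167/82) = 9508 - 1*1443665/82 = 9508 - 1443665/82 = -664009/82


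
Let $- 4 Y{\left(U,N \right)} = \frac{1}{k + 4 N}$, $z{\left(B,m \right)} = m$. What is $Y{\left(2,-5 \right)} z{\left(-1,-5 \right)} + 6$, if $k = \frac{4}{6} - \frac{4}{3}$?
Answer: $\frac{1473}{248} \approx 5.9395$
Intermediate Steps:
$k = - \frac{2}{3}$ ($k = 4 \cdot \frac{1}{6} - \frac{4}{3} = \frac{2}{3} - \frac{4}{3} = - \frac{2}{3} \approx -0.66667$)
$Y{\left(U,N \right)} = - \frac{1}{4 \left(- \frac{2}{3} + 4 N\right)}$
$Y{\left(2,-5 \right)} z{\left(-1,-5 \right)} + 6 = - \frac{3}{-8 + 48 \left(-5\right)} \left(-5\right) + 6 = - \frac{3}{-8 - 240} \left(-5\right) + 6 = - \frac{3}{-248} \left(-5\right) + 6 = \left(-3\right) \left(- \frac{1}{248}\right) \left(-5\right) + 6 = \frac{3}{248} \left(-5\right) + 6 = - \frac{15}{248} + 6 = \frac{1473}{248}$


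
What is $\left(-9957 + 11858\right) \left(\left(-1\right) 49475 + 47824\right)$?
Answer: $-3138551$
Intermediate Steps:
$\left(-9957 + 11858\right) \left(\left(-1\right) 49475 + 47824\right) = 1901 \left(-49475 + 47824\right) = 1901 \left(-1651\right) = -3138551$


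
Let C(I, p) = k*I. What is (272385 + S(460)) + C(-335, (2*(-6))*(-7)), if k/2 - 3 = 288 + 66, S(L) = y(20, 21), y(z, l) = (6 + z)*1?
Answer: 33221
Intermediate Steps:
y(z, l) = 6 + z
S(L) = 26 (S(L) = 6 + 20 = 26)
k = 714 (k = 6 + 2*(288 + 66) = 6 + 2*354 = 6 + 708 = 714)
C(I, p) = 714*I
(272385 + S(460)) + C(-335, (2*(-6))*(-7)) = (272385 + 26) + 714*(-335) = 272411 - 239190 = 33221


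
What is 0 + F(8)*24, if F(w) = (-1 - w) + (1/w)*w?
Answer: -192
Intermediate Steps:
F(w) = -w (F(w) = (-1 - w) + w/w = (-1 - w) + 1 = -w)
0 + F(8)*24 = 0 - 1*8*24 = 0 - 8*24 = 0 - 192 = -192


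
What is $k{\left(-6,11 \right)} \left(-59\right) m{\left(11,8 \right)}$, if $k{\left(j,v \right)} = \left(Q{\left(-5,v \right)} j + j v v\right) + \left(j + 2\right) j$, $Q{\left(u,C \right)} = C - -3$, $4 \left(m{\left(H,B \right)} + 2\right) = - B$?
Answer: $-185496$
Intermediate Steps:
$m{\left(H,B \right)} = -2 - \frac{B}{4}$ ($m{\left(H,B \right)} = -2 + \frac{\left(-1\right) B}{4} = -2 - \frac{B}{4}$)
$Q{\left(u,C \right)} = 3 + C$ ($Q{\left(u,C \right)} = C + 3 = 3 + C$)
$k{\left(j,v \right)} = j v^{2} + j \left(2 + j\right) + j \left(3 + v\right)$ ($k{\left(j,v \right)} = \left(\left(3 + v\right) j + j v v\right) + \left(j + 2\right) j = \left(j \left(3 + v\right) + j v^{2}\right) + \left(2 + j\right) j = \left(j v^{2} + j \left(3 + v\right)\right) + j \left(2 + j\right) = j v^{2} + j \left(2 + j\right) + j \left(3 + v\right)$)
$k{\left(-6,11 \right)} \left(-59\right) m{\left(11,8 \right)} = - 6 \left(5 - 6 + 11 + 11^{2}\right) \left(-59\right) \left(-2 - 2\right) = - 6 \left(5 - 6 + 11 + 121\right) \left(-59\right) \left(-2 - 2\right) = \left(-6\right) 131 \left(-59\right) \left(-4\right) = \left(-786\right) \left(-59\right) \left(-4\right) = 46374 \left(-4\right) = -185496$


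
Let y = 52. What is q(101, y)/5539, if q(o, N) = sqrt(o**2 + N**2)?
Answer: sqrt(12905)/5539 ≈ 0.020509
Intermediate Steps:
q(o, N) = sqrt(N**2 + o**2)
q(101, y)/5539 = sqrt(52**2 + 101**2)/5539 = sqrt(2704 + 10201)*(1/5539) = sqrt(12905)*(1/5539) = sqrt(12905)/5539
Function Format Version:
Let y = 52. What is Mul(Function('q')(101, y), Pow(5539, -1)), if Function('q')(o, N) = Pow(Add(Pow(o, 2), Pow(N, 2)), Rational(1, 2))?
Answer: Mul(Rational(1, 5539), Pow(12905, Rational(1, 2))) ≈ 0.020509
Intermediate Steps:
Function('q')(o, N) = Pow(Add(Pow(N, 2), Pow(o, 2)), Rational(1, 2))
Mul(Function('q')(101, y), Pow(5539, -1)) = Mul(Pow(Add(Pow(52, 2), Pow(101, 2)), Rational(1, 2)), Pow(5539, -1)) = Mul(Pow(Add(2704, 10201), Rational(1, 2)), Rational(1, 5539)) = Mul(Pow(12905, Rational(1, 2)), Rational(1, 5539)) = Mul(Rational(1, 5539), Pow(12905, Rational(1, 2)))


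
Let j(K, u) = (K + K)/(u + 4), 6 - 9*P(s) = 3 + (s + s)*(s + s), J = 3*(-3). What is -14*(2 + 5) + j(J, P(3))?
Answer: -152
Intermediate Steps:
J = -9
P(s) = 1/3 - 4*s**2/9 (P(s) = 2/3 - (3 + (s + s)*(s + s))/9 = 2/3 - (3 + (2*s)*(2*s))/9 = 2/3 - (3 + 4*s**2)/9 = 2/3 + (-1/3 - 4*s**2/9) = 1/3 - 4*s**2/9)
j(K, u) = 2*K/(4 + u) (j(K, u) = (2*K)/(4 + u) = 2*K/(4 + u))
-14*(2 + 5) + j(J, P(3)) = -14*(2 + 5) + 2*(-9)/(4 + (1/3 - 4/9*3**2)) = -14*7 + 2*(-9)/(4 + (1/3 - 4/9*9)) = -98 + 2*(-9)/(4 + (1/3 - 4)) = -98 + 2*(-9)/(4 - 11/3) = -98 + 2*(-9)/(1/3) = -98 + 2*(-9)*3 = -98 - 54 = -152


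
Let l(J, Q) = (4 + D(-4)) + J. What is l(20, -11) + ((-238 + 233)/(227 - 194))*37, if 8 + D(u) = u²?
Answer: 871/33 ≈ 26.394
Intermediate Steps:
D(u) = -8 + u²
l(J, Q) = 12 + J (l(J, Q) = (4 + (-8 + (-4)²)) + J = (4 + (-8 + 16)) + J = (4 + 8) + J = 12 + J)
l(20, -11) + ((-238 + 233)/(227 - 194))*37 = (12 + 20) + ((-238 + 233)/(227 - 194))*37 = 32 - 5/33*37 = 32 - 185/33 = 871/33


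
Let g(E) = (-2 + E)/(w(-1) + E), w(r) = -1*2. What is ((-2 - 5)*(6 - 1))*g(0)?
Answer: -35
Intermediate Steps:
w(r) = -2
g(E) = 1 (g(E) = (-2 + E)/(-2 + E) = 1)
((-2 - 5)*(6 - 1))*g(0) = ((-2 - 5)*(6 - 1))*1 = -7*5*1 = -35*1 = -35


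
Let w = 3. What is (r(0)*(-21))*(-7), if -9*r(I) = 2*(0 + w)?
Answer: -98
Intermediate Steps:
r(I) = -⅔ (r(I) = -2*(0 + 3)/9 = -2*3/9 = -⅑*6 = -⅔)
(r(0)*(-21))*(-7) = -⅔*(-21)*(-7) = 14*(-7) = -98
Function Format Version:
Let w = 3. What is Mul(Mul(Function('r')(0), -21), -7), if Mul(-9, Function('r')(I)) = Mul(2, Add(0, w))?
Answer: -98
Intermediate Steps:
Function('r')(I) = Rational(-2, 3) (Function('r')(I) = Mul(Rational(-1, 9), Mul(2, Add(0, 3))) = Mul(Rational(-1, 9), Mul(2, 3)) = Mul(Rational(-1, 9), 6) = Rational(-2, 3))
Mul(Mul(Function('r')(0), -21), -7) = Mul(Mul(Rational(-2, 3), -21), -7) = Mul(14, -7) = -98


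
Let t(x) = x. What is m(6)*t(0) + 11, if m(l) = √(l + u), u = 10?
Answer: 11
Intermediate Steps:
m(l) = √(10 + l) (m(l) = √(l + 10) = √(10 + l))
m(6)*t(0) + 11 = √(10 + 6)*0 + 11 = √16*0 + 11 = 4*0 + 11 = 0 + 11 = 11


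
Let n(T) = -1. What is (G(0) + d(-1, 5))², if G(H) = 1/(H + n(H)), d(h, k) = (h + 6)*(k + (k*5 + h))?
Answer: 20736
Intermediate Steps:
d(h, k) = (6 + h)*(h + 6*k) (d(h, k) = (6 + h)*(k + (5*k + h)) = (6 + h)*(k + (h + 5*k)) = (6 + h)*(h + 6*k))
G(H) = 1/(-1 + H) (G(H) = 1/(H - 1) = 1/(-1 + H))
(G(0) + d(-1, 5))² = (1/(-1 + 0) + ((-1)² + 6*(-1) + 36*5 + 6*(-1)*5))² = (1/(-1) + (1 - 6 + 180 - 30))² = (-1 + 145)² = 144² = 20736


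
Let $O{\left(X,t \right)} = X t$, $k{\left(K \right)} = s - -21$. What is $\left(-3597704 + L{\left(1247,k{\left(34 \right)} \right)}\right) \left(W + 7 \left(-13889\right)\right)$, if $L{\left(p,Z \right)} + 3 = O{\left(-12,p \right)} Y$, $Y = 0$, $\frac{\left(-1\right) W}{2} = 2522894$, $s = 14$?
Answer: $18503046675777$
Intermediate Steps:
$W = -5045788$ ($W = \left(-2\right) 2522894 = -5045788$)
$k{\left(K \right)} = 35$ ($k{\left(K \right)} = 14 - -21 = 14 + 21 = 35$)
$L{\left(p,Z \right)} = -3$ ($L{\left(p,Z \right)} = -3 + - 12 p 0 = -3 + 0 = -3$)
$\left(-3597704 + L{\left(1247,k{\left(34 \right)} \right)}\right) \left(W + 7 \left(-13889\right)\right) = \left(-3597704 - 3\right) \left(-5045788 + 7 \left(-13889\right)\right) = - 3597707 \left(-5045788 - 97223\right) = \left(-3597707\right) \left(-5143011\right) = 18503046675777$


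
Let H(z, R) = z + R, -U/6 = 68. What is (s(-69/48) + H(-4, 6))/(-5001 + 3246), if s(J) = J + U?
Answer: 2173/9360 ≈ 0.23216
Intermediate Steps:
U = -408 (U = -6*68 = -408)
s(J) = -408 + J (s(J) = J - 408 = -408 + J)
H(z, R) = R + z
(s(-69/48) + H(-4, 6))/(-5001 + 3246) = ((-408 - 69/48) + (6 - 4))/(-5001 + 3246) = ((-408 - 69*1/48) + 2)/(-1755) = ((-408 - 23/16) + 2)*(-1/1755) = (-6551/16 + 2)*(-1/1755) = -6519/16*(-1/1755) = 2173/9360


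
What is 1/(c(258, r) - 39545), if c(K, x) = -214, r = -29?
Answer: -1/39759 ≈ -2.5152e-5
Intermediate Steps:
1/(c(258, r) - 39545) = 1/(-214 - 39545) = 1/(-39759) = -1/39759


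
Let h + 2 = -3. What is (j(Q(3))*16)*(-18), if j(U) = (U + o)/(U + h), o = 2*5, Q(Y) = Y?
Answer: 1872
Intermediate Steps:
h = -5 (h = -2 - 3 = -5)
o = 10
j(U) = (10 + U)/(-5 + U) (j(U) = (U + 10)/(U - 5) = (10 + U)/(-5 + U))
(j(Q(3))*16)*(-18) = (((10 + 3)/(-5 + 3))*16)*(-18) = ((13/(-2))*16)*(-18) = (-½*13*16)*(-18) = -13/2*16*(-18) = -104*(-18) = 1872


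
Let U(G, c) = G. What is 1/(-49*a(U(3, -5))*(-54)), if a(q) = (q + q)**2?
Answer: 1/95256 ≈ 1.0498e-5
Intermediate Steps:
a(q) = 4*q**2 (a(q) = (2*q)**2 = 4*q**2)
1/(-49*a(U(3, -5))*(-54)) = 1/(-196*3**2*(-54)) = 1/(-196*9*(-54)) = 1/(-49*36*(-54)) = 1/(-1764*(-54)) = 1/95256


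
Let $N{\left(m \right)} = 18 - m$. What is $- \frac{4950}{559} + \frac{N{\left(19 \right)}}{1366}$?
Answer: $- \frac{6762259}{763594} \approx -8.8558$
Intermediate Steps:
$- \frac{4950}{559} + \frac{N{\left(19 \right)}}{1366} = - \frac{4950}{559} + \frac{18 - 19}{1366} = \left(-4950\right) \frac{1}{559} + \left(18 - 19\right) \frac{1}{1366} = - \frac{4950}{559} - \frac{1}{1366} = - \frac{6762259}{763594}$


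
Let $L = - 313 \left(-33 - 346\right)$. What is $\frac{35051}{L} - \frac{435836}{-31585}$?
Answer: $\frac{52809003007}{3746833795} \approx 14.094$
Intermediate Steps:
$L = 118627$ ($L = \left(-313\right) \left(-379\right) = 118627$)
$\frac{35051}{L} - \frac{435836}{-31585} = \frac{35051}{118627} - \frac{435836}{-31585} = 35051 \cdot \frac{1}{118627} - - \frac{435836}{31585} = \frac{35051}{118627} + \frac{435836}{31585} = \frac{52809003007}{3746833795}$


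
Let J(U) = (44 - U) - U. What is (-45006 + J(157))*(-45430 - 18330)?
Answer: 2886797760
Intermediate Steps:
J(U) = 44 - 2*U
(-45006 + J(157))*(-45430 - 18330) = (-45006 + (44 - 2*157))*(-45430 - 18330) = (-45006 + (44 - 314))*(-63760) = (-45006 - 270)*(-63760) = -45276*(-63760) = 2886797760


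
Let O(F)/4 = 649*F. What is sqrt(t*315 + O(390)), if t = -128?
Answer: 2*sqrt(243030) ≈ 985.96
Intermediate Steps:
O(F) = 2596*F (O(F) = 4*(649*F) = 2596*F)
sqrt(t*315 + O(390)) = sqrt(-128*315 + 2596*390) = sqrt(-40320 + 1012440) = sqrt(972120) = 2*sqrt(243030)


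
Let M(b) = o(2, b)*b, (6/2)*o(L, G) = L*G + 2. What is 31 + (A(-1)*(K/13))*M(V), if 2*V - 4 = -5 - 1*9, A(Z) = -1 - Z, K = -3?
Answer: 31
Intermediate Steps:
o(L, G) = ⅔ + G*L/3 (o(L, G) = (L*G + 2)/3 = (G*L + 2)/3 = (2 + G*L)/3 = ⅔ + G*L/3)
V = -5 (V = 2 + (-5 - 1*9)/2 = 2 + (-5 - 9)/2 = 2 + (½)*(-14) = 2 - 7 = -5)
M(b) = b*(⅔ + 2*b/3) (M(b) = (⅔ + (⅓)*b*2)*b = (⅔ + 2*b/3)*b = b*(⅔ + 2*b/3))
31 + (A(-1)*(K/13))*M(V) = 31 + ((-1 - 1*(-1))*(-3/13))*((⅔)*(-5)*(1 - 5)) = 31 + ((-1 + 1)*(-3*1/13))*((⅔)*(-5)*(-4)) = 31 + (0*(-3/13))*(40/3) = 31 + 0*(40/3) = 31 + 0 = 31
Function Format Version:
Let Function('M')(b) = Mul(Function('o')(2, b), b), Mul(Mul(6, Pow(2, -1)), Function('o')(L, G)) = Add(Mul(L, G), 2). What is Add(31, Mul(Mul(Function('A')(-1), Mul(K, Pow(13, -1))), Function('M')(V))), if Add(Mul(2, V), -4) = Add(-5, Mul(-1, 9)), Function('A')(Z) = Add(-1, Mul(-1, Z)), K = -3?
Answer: 31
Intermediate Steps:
Function('o')(L, G) = Add(Rational(2, 3), Mul(Rational(1, 3), G, L)) (Function('o')(L, G) = Mul(Rational(1, 3), Add(Mul(L, G), 2)) = Mul(Rational(1, 3), Add(Mul(G, L), 2)) = Mul(Rational(1, 3), Add(2, Mul(G, L))) = Add(Rational(2, 3), Mul(Rational(1, 3), G, L)))
V = -5 (V = Add(2, Mul(Rational(1, 2), Add(-5, Mul(-1, 9)))) = Add(2, Mul(Rational(1, 2), Add(-5, -9))) = Add(2, Mul(Rational(1, 2), -14)) = Add(2, -7) = -5)
Function('M')(b) = Mul(b, Add(Rational(2, 3), Mul(Rational(2, 3), b))) (Function('M')(b) = Mul(Add(Rational(2, 3), Mul(Rational(1, 3), b, 2)), b) = Mul(Add(Rational(2, 3), Mul(Rational(2, 3), b)), b) = Mul(b, Add(Rational(2, 3), Mul(Rational(2, 3), b))))
Add(31, Mul(Mul(Function('A')(-1), Mul(K, Pow(13, -1))), Function('M')(V))) = Add(31, Mul(Mul(Add(-1, Mul(-1, -1)), Mul(-3, Pow(13, -1))), Mul(Rational(2, 3), -5, Add(1, -5)))) = Add(31, Mul(Mul(Add(-1, 1), Mul(-3, Rational(1, 13))), Mul(Rational(2, 3), -5, -4))) = Add(31, Mul(Mul(0, Rational(-3, 13)), Rational(40, 3))) = Add(31, Mul(0, Rational(40, 3))) = Add(31, 0) = 31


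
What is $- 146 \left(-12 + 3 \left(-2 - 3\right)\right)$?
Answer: $3942$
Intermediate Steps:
$- 146 \left(-12 + 3 \left(-2 - 3\right)\right) = - 146 \left(-12 + 3 \left(-5\right)\right) = - 146 \left(-12 - 15\right) = \left(-146\right) \left(-27\right) = 3942$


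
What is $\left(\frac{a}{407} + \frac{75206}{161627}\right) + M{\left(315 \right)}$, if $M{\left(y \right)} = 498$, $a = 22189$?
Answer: $\frac{36376480467}{65782189} \approx 552.98$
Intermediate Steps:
$\left(\frac{a}{407} + \frac{75206}{161627}\right) + M{\left(315 \right)} = \left(\frac{22189}{407} + \frac{75206}{161627}\right) + 498 = \frac{3616950345}{65782189} + 498 = \frac{36376480467}{65782189}$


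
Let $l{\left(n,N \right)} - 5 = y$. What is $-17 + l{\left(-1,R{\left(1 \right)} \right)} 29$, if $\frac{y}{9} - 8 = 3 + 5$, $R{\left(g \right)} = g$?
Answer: $4304$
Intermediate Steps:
$y = 144$ ($y = 72 + 9 \left(3 + 5\right) = 72 + 9 \cdot 8 = 72 + 72 = 144$)
$l{\left(n,N \right)} = 149$ ($l{\left(n,N \right)} = 5 + 144 = 149$)
$-17 + l{\left(-1,R{\left(1 \right)} \right)} 29 = -17 + 149 \cdot 29 = -17 + 4321 = 4304$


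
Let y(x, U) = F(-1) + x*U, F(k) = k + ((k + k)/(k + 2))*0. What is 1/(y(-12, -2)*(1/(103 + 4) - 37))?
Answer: -107/91034 ≈ -0.0011754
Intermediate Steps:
F(k) = k (F(k) = k + ((2*k)/(2 + k))*0 = k + (2*k/(2 + k))*0 = k + 0 = k)
y(x, U) = -1 + U*x (y(x, U) = -1 + x*U = -1 + U*x)
1/(y(-12, -2)*(1/(103 + 4) - 37)) = 1/((-1 - 2*(-12))*(1/(103 + 4) - 37)) = 1/((-1 + 24)*(1/107 - 37)) = 1/(23*(1/107 - 37)) = 1/(23*(-3958/107)) = 1/(-91034/107) = -107/91034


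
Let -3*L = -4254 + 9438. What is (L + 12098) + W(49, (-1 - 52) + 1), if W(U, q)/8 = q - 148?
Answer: 8770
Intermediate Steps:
L = -1728 (L = -(-4254 + 9438)/3 = -⅓*5184 = -1728)
W(U, q) = -1184 + 8*q (W(U, q) = 8*(q - 148) = 8*(-148 + q) = -1184 + 8*q)
(L + 12098) + W(49, (-1 - 52) + 1) = (-1728 + 12098) + (-1184 + 8*((-1 - 52) + 1)) = 10370 + (-1184 + 8*(-53 + 1)) = 10370 + (-1184 + 8*(-52)) = 10370 + (-1184 - 416) = 10370 - 1600 = 8770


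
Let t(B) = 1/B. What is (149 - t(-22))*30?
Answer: 49185/11 ≈ 4471.4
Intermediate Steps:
(149 - t(-22))*30 = (149 - 1/(-22))*30 = (149 - 1*(-1/22))*30 = (149 + 1/22)*30 = (3279/22)*30 = 49185/11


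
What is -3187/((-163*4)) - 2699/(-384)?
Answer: 745889/62592 ≈ 11.917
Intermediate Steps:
-3187/((-163*4)) - 2699/(-384) = -3187/(-652) - 2699*(-1/384) = -3187*(-1/652) + 2699/384 = 3187/652 + 2699/384 = 745889/62592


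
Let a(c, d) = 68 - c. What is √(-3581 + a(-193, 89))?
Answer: 2*I*√830 ≈ 57.619*I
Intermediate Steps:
√(-3581 + a(-193, 89)) = √(-3581 + (68 - 1*(-193))) = √(-3581 + (68 + 193)) = √(-3581 + 261) = √(-3320) = 2*I*√830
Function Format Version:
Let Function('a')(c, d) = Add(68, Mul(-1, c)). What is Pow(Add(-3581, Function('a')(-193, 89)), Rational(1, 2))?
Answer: Mul(2, I, Pow(830, Rational(1, 2))) ≈ Mul(57.619, I)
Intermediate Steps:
Pow(Add(-3581, Function('a')(-193, 89)), Rational(1, 2)) = Pow(Add(-3581, Add(68, Mul(-1, -193))), Rational(1, 2)) = Pow(Add(-3581, Add(68, 193)), Rational(1, 2)) = Pow(Add(-3581, 261), Rational(1, 2)) = Pow(-3320, Rational(1, 2)) = Mul(2, I, Pow(830, Rational(1, 2)))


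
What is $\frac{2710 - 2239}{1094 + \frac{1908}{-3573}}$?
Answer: $\frac{62329}{144702} \approx 0.43074$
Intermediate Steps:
$\frac{2710 - 2239}{1094 + \frac{1908}{-3573}} = \frac{471}{1094 + 1908 \left(- \frac{1}{3573}\right)} = \frac{471}{1094 - \frac{212}{397}} = \frac{471}{\frac{434106}{397}} = 471 \cdot \frac{397}{434106} = \frac{62329}{144702}$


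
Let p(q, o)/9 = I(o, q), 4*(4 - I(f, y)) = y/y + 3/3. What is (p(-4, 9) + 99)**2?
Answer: 68121/4 ≈ 17030.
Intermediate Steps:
I(f, y) = 7/2 (I(f, y) = 4 - (y/y + 3/3)/4 = 4 - (1 + 3*(1/3))/4 = 4 - (1 + 1)/4 = 4 - 1/4*2 = 4 - 1/2 = 7/2)
p(q, o) = 63/2 (p(q, o) = 9*(7/2) = 63/2)
(p(-4, 9) + 99)**2 = (63/2 + 99)**2 = (261/2)**2 = 68121/4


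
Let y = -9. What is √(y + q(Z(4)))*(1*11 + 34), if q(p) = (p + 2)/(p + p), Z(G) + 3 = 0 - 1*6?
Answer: 15*I*√310/2 ≈ 132.05*I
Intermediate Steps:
Z(G) = -9 (Z(G) = -3 + (0 - 1*6) = -3 + (0 - 6) = -3 - 6 = -9)
q(p) = (2 + p)/(2*p) (q(p) = (2 + p)/((2*p)) = (2 + p)*(1/(2*p)) = (2 + p)/(2*p))
√(y + q(Z(4)))*(1*11 + 34) = √(-9 + (½)*(2 - 9)/(-9))*(1*11 + 34) = √(-9 + (½)*(-⅑)*(-7))*(11 + 34) = √(-9 + 7/18)*45 = √(-155/18)*45 = (I*√310/6)*45 = 15*I*√310/2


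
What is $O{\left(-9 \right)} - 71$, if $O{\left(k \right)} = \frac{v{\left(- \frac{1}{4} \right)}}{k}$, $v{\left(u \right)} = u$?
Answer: $- \frac{2555}{36} \approx -70.972$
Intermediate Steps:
$O{\left(k \right)} = - \frac{1}{4 k}$ ($O{\left(k \right)} = \frac{\left(-1\right) \frac{1}{4}}{k} = - \frac{1}{4 k}$)
$O{\left(-9 \right)} - 71 = - \frac{1}{4 \left(-9\right)} - 71 = \left(- \frac{1}{4}\right) \left(- \frac{1}{9}\right) - 71 = \frac{1}{36} - 71 = - \frac{2555}{36}$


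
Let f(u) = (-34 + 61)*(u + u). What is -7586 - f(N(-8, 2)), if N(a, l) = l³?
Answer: -8018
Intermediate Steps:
f(u) = 54*u (f(u) = 27*(2*u) = 54*u)
-7586 - f(N(-8, 2)) = -7586 - 54*2³ = -7586 - 54*8 = -7586 - 1*432 = -7586 - 432 = -8018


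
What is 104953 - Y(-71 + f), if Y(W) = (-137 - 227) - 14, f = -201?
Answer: 105331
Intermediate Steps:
Y(W) = -378 (Y(W) = -364 - 14 = -378)
104953 - Y(-71 + f) = 104953 - 1*(-378) = 104953 + 378 = 105331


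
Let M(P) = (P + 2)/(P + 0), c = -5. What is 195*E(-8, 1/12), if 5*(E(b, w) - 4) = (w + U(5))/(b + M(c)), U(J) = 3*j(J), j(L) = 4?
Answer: 106015/148 ≈ 716.32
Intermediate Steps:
M(P) = (2 + P)/P
U(J) = 12 (U(J) = 3*4 = 12)
E(b, w) = 4 + (12 + w)/(5*(⅗ + b)) (E(b, w) = 4 + ((w + 12)/(b + (2 - 5)/(-5)))/5 = 4 + ((12 + w)/(b - ⅕*(-3)))/5 = 4 + ((12 + w)/(b + ⅗))/5 = 4 + ((12 + w)/(⅗ + b))/5 = 4 + (12 + w)/(5*(⅗ + b)))
195*E(-8, 1/12) = 195*((24 + 1/12 + 20*(-8))/(3 + 5*(-8))) = 195*((24 + 1/12 - 160)/(3 - 40)) = 195*(-1631/12/(-37)) = 195*(-1/37*(-1631/12)) = 195*(1631/444) = 106015/148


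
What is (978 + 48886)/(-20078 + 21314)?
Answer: 12466/309 ≈ 40.343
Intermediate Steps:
(978 + 48886)/(-20078 + 21314) = 49864/1236 = 49864*(1/1236) = 12466/309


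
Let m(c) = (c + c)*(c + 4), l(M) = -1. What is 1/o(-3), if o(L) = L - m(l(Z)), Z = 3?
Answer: ⅓ ≈ 0.33333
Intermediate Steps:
m(c) = 2*c*(4 + c) (m(c) = (2*c)*(4 + c) = 2*c*(4 + c))
o(L) = 6 + L (o(L) = L - 2*(-1)*(4 - 1) = L - 2*(-1)*3 = L - 1*(-6) = L + 6 = 6 + L)
1/o(-3) = 1/(6 - 3) = 1/3 = ⅓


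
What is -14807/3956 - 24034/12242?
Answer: -138172899/24214676 ≈ -5.7062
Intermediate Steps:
-14807/3956 - 24034/12242 = -14807*1/3956 - 24034*1/12242 = -14807/3956 - 12017/6121 = -138172899/24214676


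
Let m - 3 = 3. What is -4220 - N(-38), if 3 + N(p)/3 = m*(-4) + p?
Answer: -4025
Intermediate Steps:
m = 6 (m = 3 + 3 = 6)
N(p) = -81 + 3*p (N(p) = -9 + 3*(6*(-4) + p) = -9 + 3*(-24 + p) = -9 + (-72 + 3*p) = -81 + 3*p)
-4220 - N(-38) = -4220 - (-81 + 3*(-38)) = -4220 - (-81 - 114) = -4220 - 1*(-195) = -4220 + 195 = -4025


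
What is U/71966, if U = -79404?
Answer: -39702/35983 ≈ -1.1034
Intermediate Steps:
U/71966 = -79404/71966 = -79404*1/71966 = -39702/35983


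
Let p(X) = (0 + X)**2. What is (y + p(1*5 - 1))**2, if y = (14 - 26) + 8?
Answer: 144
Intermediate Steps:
p(X) = X**2
y = -4 (y = -12 + 8 = -4)
(y + p(1*5 - 1))**2 = (-4 + (1*5 - 1)**2)**2 = (-4 + (5 - 1)**2)**2 = (-4 + 4**2)**2 = (-4 + 16)**2 = 12**2 = 144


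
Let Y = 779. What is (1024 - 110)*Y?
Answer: 712006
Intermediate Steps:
(1024 - 110)*Y = (1024 - 110)*779 = 914*779 = 712006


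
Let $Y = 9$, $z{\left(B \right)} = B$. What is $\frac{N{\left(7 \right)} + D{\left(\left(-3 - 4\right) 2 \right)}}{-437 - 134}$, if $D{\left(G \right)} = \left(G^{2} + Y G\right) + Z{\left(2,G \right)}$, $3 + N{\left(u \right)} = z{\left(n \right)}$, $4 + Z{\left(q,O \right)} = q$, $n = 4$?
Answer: $- \frac{69}{571} \approx -0.12084$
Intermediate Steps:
$Z{\left(q,O \right)} = -4 + q$
$N{\left(u \right)} = 1$ ($N{\left(u \right)} = -3 + 4 = 1$)
$D{\left(G \right)} = -2 + G^{2} + 9 G$ ($D{\left(G \right)} = \left(G^{2} + 9 G\right) + \left(-4 + 2\right) = \left(G^{2} + 9 G\right) - 2 = -2 + G^{2} + 9 G$)
$\frac{N{\left(7 \right)} + D{\left(\left(-3 - 4\right) 2 \right)}}{-437 - 134} = \frac{1 + \left(-2 + \left(\left(-3 - 4\right) 2\right)^{2} + 9 \left(-3 - 4\right) 2\right)}{-437 - 134} = \frac{1 + \left(-2 + \left(\left(-7\right) 2\right)^{2} + 9 \left(\left(-7\right) 2\right)\right)}{-571} = \left(1 + \left(-2 + \left(-14\right)^{2} + 9 \left(-14\right)\right)\right) \left(- \frac{1}{571}\right) = \left(1 - -68\right) \left(- \frac{1}{571}\right) = \left(1 + 68\right) \left(- \frac{1}{571}\right) = 69 \left(- \frac{1}{571}\right) = - \frac{69}{571}$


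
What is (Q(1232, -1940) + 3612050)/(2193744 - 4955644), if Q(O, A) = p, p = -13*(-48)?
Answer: -1806337/1380950 ≈ -1.3080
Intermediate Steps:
p = 624
Q(O, A) = 624
(Q(1232, -1940) + 3612050)/(2193744 - 4955644) = (624 + 3612050)/(2193744 - 4955644) = 3612674/(-2761900) = 3612674*(-1/2761900) = -1806337/1380950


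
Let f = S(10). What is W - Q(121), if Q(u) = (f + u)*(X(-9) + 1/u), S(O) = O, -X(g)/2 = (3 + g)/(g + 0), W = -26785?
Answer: -9659944/363 ≈ -26611.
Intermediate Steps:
X(g) = -2*(3 + g)/g (X(g) = -2*(3 + g)/(g + 0) = -2*(3 + g)/g)
f = 10
Q(u) = (10 + u)*(-4/3 + 1/u) (Q(u) = (10 + u)*((-2 - 6/(-9)) + 1/u) = (10 + u)*((-2 - 6*(-⅑)) + 1/u) = (10 + u)*((-2 + ⅔) + 1/u) = (10 + u)*(-4/3 + 1/u))
W - Q(121) = -26785 - (30 - 1*121*(37 + 4*121))/(3*121) = -26785 - (30 - 1*121*(37 + 484))/(3*121) = -26785 - (30 - 1*121*521)/(3*121) = -26785 - (30 - 63041)/(3*121) = -26785 - (-63011)/(3*121) = -26785 - 1*(-63011/363) = -26785 + 63011/363 = -9659944/363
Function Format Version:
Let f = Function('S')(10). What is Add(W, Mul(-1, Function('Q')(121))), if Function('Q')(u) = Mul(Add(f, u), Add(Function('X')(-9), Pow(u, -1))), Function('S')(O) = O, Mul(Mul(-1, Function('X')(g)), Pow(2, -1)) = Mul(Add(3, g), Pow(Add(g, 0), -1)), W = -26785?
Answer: Rational(-9659944, 363) ≈ -26611.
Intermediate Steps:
Function('X')(g) = Mul(-2, Pow(g, -1), Add(3, g)) (Function('X')(g) = Mul(-2, Mul(Add(3, g), Pow(Add(g, 0), -1))) = Mul(-2, Mul(Add(3, g), Pow(g, -1))) = Mul(-2, Mul(Pow(g, -1), Add(3, g))) = Mul(-2, Pow(g, -1), Add(3, g)))
f = 10
Function('Q')(u) = Mul(Add(10, u), Add(Rational(-4, 3), Pow(u, -1))) (Function('Q')(u) = Mul(Add(10, u), Add(Add(-2, Mul(-6, Pow(-9, -1))), Pow(u, -1))) = Mul(Add(10, u), Add(Add(-2, Mul(-6, Rational(-1, 9))), Pow(u, -1))) = Mul(Add(10, u), Add(Add(-2, Rational(2, 3)), Pow(u, -1))) = Mul(Add(10, u), Add(Rational(-4, 3), Pow(u, -1))))
Add(W, Mul(-1, Function('Q')(121))) = Add(-26785, Mul(-1, Mul(Rational(1, 3), Pow(121, -1), Add(30, Mul(-1, 121, Add(37, Mul(4, 121))))))) = Add(-26785, Mul(-1, Mul(Rational(1, 3), Rational(1, 121), Add(30, Mul(-1, 121, Add(37, 484)))))) = Add(-26785, Mul(-1, Mul(Rational(1, 3), Rational(1, 121), Add(30, Mul(-1, 121, 521))))) = Add(-26785, Mul(-1, Mul(Rational(1, 3), Rational(1, 121), Add(30, -63041)))) = Add(-26785, Mul(-1, Mul(Rational(1, 3), Rational(1, 121), -63011))) = Add(-26785, Mul(-1, Rational(-63011, 363))) = Add(-26785, Rational(63011, 363)) = Rational(-9659944, 363)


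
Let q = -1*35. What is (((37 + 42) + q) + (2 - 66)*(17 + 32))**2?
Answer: 9560464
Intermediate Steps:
q = -35
(((37 + 42) + q) + (2 - 66)*(17 + 32))**2 = (((37 + 42) - 35) + (2 - 66)*(17 + 32))**2 = ((79 - 35) - 64*49)**2 = (44 - 3136)**2 = (-3092)**2 = 9560464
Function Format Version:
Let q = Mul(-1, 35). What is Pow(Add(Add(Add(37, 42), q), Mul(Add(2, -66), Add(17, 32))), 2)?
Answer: 9560464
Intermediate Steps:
q = -35
Pow(Add(Add(Add(37, 42), q), Mul(Add(2, -66), Add(17, 32))), 2) = Pow(Add(Add(Add(37, 42), -35), Mul(Add(2, -66), Add(17, 32))), 2) = Pow(Add(Add(79, -35), Mul(-64, 49)), 2) = Pow(Add(44, -3136), 2) = Pow(-3092, 2) = 9560464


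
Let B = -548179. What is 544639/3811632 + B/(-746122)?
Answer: 1247911879043/1421971245552 ≈ 0.87759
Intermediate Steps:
544639/3811632 + B/(-746122) = 544639/3811632 - 548179/(-746122) = 544639*(1/3811632) - 548179*(-1/746122) = 544639/3811632 + 548179/746122 = 1247911879043/1421971245552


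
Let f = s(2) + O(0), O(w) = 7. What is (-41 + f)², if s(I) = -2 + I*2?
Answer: 1024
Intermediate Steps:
s(I) = -2 + 2*I
f = 9 (f = (-2 + 2*2) + 7 = (-2 + 4) + 7 = 2 + 7 = 9)
(-41 + f)² = (-41 + 9)² = (-32)² = 1024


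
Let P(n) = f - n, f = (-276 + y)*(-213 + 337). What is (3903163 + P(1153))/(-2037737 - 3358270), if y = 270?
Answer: -1300422/1798669 ≈ -0.72299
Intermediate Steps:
f = -744 (f = (-276 + 270)*(-213 + 337) = -6*124 = -744)
P(n) = -744 - n
(3903163 + P(1153))/(-2037737 - 3358270) = (3903163 + (-744 - 1*1153))/(-2037737 - 3358270) = (3903163 + (-744 - 1153))/(-5396007) = (3903163 - 1897)*(-1/5396007) = 3901266*(-1/5396007) = -1300422/1798669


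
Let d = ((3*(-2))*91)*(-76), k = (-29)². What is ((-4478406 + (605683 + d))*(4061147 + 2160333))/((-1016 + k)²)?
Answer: -4767180431192/6125 ≈ -7.7831e+8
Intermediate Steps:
k = 841
d = 41496 (d = -6*91*(-76) = -546*(-76) = 41496)
((-4478406 + (605683 + d))*(4061147 + 2160333))/((-1016 + k)²) = ((-4478406 + (605683 + 41496))*(4061147 + 2160333))/((-1016 + 841)²) = ((-4478406 + 647179)*6221480)/((-175)²) = -3831227*6221480/30625 = -23835902155960*1/30625 = -4767180431192/6125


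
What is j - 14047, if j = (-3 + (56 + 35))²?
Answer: -6303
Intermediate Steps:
j = 7744 (j = (-3 + 91)² = 88² = 7744)
j - 14047 = 7744 - 14047 = -6303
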